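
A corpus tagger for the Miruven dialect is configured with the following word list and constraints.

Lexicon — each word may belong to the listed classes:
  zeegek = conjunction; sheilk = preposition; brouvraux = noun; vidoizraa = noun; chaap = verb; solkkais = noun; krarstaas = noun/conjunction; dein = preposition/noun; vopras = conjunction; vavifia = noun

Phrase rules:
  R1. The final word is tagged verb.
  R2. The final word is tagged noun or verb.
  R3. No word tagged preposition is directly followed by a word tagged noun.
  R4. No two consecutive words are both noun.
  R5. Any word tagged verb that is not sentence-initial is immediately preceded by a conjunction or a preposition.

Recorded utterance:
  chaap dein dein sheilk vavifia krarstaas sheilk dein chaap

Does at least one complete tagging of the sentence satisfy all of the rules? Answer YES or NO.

Candidates per position — 1:chaap {verb}; 2:dein {preposition,noun}; 3:dein {preposition,noun}; 4:sheilk {preposition}; 5:vavifia {noun}; 6:krarstaas {noun,conjunction}; 7:sheilk {preposition}; 8:dein {preposition,noun}; 9:chaap {verb}.
Rule 3 cannot be satisfied by any choice of tags from the lexicon.
So there is no consistent tagging.

NO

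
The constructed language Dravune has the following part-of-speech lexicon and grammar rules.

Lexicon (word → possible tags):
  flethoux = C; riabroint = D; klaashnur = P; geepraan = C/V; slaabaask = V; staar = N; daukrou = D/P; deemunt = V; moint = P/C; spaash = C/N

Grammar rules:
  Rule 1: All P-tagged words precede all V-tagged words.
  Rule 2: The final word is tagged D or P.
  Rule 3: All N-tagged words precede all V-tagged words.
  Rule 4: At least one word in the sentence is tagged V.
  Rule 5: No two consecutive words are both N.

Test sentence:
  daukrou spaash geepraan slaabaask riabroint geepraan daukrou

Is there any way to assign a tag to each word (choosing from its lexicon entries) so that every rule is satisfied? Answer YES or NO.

Candidates per position — 1:daukrou {D,P}; 2:spaash {C,N}; 3:geepraan {C,V}; 4:slaabaask {V}; 5:riabroint {D}; 6:geepraan {C,V}; 7:daukrou {D,P}.
One satisfying assignment: P C C V D V D.
Rule-by-rule: rule 1 satisfied; rule 2 satisfied; rule 3 satisfied; rule 4 satisfied; rule 5 satisfied.

YES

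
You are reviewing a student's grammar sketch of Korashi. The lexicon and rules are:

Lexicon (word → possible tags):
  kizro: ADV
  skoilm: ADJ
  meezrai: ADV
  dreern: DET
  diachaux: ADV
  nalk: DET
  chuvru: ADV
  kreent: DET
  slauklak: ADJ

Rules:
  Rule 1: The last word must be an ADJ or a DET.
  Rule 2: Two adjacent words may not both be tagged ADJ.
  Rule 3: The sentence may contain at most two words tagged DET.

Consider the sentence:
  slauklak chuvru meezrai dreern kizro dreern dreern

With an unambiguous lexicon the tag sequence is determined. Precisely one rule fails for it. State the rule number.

3

Fixed tagging: ADJ ADV ADV DET ADV DET DET.
Rule check: R1 holds, R2 holds, R3 violated.
Only rule 3 fails.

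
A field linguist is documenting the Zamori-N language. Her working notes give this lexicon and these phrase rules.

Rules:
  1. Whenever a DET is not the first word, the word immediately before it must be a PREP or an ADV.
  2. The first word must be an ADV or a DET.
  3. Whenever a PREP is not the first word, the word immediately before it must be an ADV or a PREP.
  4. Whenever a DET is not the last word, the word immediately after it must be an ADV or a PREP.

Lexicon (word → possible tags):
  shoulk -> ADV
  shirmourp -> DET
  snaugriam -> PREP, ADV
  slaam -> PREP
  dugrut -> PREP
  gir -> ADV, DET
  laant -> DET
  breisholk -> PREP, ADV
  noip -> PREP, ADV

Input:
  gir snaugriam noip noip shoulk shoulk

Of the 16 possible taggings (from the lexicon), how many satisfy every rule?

Candidates per position — 1:gir {ADV,DET}; 2:snaugriam {PREP,ADV}; 3:noip {PREP,ADV}; 4:noip {PREP,ADV}; 5:shoulk {ADV}; 6:shoulk {ADV}.
There are 16 candidate sequences in total.
Checking each against the rules leaves 12 sequences.
Count = 12.

12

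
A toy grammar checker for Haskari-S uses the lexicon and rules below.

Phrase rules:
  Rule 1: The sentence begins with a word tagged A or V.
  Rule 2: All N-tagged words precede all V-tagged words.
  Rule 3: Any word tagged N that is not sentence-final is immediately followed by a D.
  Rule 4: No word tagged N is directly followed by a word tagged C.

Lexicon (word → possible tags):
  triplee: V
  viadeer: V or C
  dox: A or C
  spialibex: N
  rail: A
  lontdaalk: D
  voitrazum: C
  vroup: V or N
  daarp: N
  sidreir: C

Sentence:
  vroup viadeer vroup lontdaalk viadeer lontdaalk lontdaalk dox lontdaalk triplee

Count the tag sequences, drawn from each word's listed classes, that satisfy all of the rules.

8

Candidates per position — 1:vroup {V,N}; 2:viadeer {V,C}; 3:vroup {V,N}; 4:lontdaalk {D}; 5:viadeer {V,C}; 6:lontdaalk {D}; 7:lontdaalk {D}; 8:dox {A,C}; 9:lontdaalk {D}; 10:triplee {V}.
There are 32 candidate sequences in total.
Checking each against the rules leaves 8 sequences.
Count = 8.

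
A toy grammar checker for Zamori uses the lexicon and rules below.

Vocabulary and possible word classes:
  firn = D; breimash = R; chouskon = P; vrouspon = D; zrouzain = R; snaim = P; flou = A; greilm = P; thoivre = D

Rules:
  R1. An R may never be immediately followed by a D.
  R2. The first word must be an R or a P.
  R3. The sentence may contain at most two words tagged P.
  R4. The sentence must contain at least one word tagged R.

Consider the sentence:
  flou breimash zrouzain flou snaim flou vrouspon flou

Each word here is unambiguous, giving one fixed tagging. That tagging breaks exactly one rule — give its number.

Fixed tagging: A R R A P A D A.
Applying the rules: R1 ✓, R2 ✗, R3 ✓, R4 ✓.
Only rule 2 fails.

2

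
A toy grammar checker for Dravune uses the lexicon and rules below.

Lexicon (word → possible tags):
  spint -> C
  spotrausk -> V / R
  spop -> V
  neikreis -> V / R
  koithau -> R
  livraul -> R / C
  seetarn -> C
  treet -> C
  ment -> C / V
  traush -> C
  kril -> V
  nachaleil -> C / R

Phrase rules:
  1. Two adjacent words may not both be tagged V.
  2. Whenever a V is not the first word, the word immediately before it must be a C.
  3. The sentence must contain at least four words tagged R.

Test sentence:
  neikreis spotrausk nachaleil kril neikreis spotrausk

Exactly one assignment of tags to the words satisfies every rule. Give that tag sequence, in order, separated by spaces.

R R C V R R

Candidates per position — 1:neikreis {V,R}; 2:spotrausk {V,R}; 3:nachaleil {C,R}; 4:kril {V}; 5:neikreis {V,R}; 6:spotrausk {V,R}.
Word 2 cannot be V — rule 2 would then fail for every completion. It is R.
Word 3 cannot be R — rule 2 would then fail for every completion. It is C.
Word 5 cannot be V — rule 1 would then fail for every completion. It is R.
Word 6 cannot be V — rule 2 would then fail for every completion. It is R.
Word 1 cannot be V — rule 3 would then fail for every completion. It is R.
That leaves exactly one tagging: R R C V R R.
Rule-by-rule: rule 1 ok; rule 2 ok; rule 3 ok.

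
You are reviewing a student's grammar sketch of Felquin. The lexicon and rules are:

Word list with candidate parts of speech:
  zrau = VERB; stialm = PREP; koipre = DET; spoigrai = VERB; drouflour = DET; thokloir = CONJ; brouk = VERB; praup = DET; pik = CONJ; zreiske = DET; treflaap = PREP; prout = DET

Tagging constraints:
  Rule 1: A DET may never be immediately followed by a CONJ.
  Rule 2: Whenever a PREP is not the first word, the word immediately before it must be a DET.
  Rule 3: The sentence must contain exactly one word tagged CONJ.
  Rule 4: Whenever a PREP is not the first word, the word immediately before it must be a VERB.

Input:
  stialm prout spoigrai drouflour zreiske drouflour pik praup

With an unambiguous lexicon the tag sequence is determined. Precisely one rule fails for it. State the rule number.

1

Fixed tagging: PREP DET VERB DET DET DET CONJ DET.
Checking each rule: R1 fail, R2 pass, R3 pass, R4 pass.
Only rule 1 fails.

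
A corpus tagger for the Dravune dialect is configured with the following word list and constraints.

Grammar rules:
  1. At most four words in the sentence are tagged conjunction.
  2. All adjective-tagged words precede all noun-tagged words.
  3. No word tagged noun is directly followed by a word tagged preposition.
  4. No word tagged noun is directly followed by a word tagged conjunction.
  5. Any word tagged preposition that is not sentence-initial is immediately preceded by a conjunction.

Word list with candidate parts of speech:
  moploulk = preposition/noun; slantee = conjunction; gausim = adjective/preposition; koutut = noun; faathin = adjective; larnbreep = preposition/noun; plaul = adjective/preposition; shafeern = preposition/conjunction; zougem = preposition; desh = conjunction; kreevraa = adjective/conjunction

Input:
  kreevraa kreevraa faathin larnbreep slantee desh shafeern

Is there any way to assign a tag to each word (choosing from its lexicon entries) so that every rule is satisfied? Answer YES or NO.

NO

Candidates per position — 1:kreevraa {adjective,conjunction}; 2:kreevraa {adjective,conjunction}; 3:faathin {adjective}; 4:larnbreep {preposition,noun}; 5:slantee {conjunction}; 6:desh {conjunction}; 7:shafeern {preposition,conjunction}.
Every candidate sequence violates at least one rule; no consistent tagging exists.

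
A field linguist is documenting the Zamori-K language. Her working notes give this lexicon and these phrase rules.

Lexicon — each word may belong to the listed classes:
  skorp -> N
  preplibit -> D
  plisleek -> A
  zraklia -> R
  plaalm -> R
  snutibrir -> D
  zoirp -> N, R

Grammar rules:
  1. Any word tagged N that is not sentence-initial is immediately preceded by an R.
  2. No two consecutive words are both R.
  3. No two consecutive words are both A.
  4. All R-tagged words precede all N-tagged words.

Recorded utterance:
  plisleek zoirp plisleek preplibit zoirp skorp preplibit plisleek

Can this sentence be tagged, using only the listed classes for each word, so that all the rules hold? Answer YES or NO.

YES

Candidates per position — 1:plisleek {A}; 2:zoirp {N,R}; 3:plisleek {A}; 4:preplibit {D}; 5:zoirp {N,R}; 6:skorp {N}; 7:preplibit {D}; 8:plisleek {A}.
One satisfying assignment: A R A D R N D A.
Verifying each rule — rule 1 ok; rule 2 ok; rule 3 ok; rule 4 ok.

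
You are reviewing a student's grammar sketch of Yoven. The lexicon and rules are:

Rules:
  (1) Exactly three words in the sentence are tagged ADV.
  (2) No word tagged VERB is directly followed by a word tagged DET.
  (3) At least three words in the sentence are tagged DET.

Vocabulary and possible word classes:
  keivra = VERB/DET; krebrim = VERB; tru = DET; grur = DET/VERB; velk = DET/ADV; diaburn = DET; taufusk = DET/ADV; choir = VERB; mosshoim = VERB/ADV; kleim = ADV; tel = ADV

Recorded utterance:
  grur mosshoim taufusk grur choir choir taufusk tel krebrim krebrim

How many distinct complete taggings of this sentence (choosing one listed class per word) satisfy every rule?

1

Candidates per position — 1:grur {DET,VERB}; 2:mosshoim {VERB,ADV}; 3:taufusk {DET,ADV}; 4:grur {DET,VERB}; 5:choir {VERB}; 6:choir {VERB}; 7:taufusk {DET,ADV}; 8:tel {ADV}; 9:krebrim {VERB}; 10:krebrim {VERB}.
There are 32 candidate sequences in total.
The sequences that satisfy every rule: DET ADV DET DET VERB VERB ADV ADV VERB VERB.
Count = 1.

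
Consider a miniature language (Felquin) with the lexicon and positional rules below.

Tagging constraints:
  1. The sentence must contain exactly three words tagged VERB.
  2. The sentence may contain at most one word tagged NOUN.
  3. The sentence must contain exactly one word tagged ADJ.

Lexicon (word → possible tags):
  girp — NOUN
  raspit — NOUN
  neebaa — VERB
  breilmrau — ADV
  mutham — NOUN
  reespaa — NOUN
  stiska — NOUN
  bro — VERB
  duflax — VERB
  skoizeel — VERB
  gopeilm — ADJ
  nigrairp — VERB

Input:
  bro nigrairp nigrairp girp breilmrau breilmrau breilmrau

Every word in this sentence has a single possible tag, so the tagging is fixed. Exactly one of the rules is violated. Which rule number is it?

Fixed tagging: VERB VERB VERB NOUN ADV ADV ADV.
Applying the rules: R1 ok, R2 ok, R3 fails.
Only rule 3 fails.

3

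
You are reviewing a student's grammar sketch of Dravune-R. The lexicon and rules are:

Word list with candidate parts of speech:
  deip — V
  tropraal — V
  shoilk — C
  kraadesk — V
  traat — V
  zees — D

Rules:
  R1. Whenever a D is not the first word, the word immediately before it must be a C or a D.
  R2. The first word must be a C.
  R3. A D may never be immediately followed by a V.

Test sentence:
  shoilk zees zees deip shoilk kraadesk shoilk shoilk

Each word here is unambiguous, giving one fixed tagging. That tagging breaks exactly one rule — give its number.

3

Fixed tagging: C D D V C V C C.
Checking each rule: R1 ✓, R2 ✓, R3 ✗.
Only rule 3 fails.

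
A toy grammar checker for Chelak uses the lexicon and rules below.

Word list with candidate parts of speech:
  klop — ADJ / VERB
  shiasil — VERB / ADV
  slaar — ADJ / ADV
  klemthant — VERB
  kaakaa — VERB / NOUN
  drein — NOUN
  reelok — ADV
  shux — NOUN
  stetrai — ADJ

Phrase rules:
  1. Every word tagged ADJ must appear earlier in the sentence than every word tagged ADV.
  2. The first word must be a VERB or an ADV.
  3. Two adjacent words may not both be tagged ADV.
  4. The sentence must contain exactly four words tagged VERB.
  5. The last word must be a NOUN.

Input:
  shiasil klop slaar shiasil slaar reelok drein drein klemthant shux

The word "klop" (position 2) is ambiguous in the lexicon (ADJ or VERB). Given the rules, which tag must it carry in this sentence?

VERB

Candidates per position — 1:shiasil {VERB,ADV}; 2:klop {ADJ,VERB}; 3:slaar {ADJ,ADV}; 4:shiasil {VERB,ADV}; 5:slaar {ADJ,ADV}; 6:reelok {ADV}; 7:drein {NOUN}; 8:drein {NOUN}; 9:klemthant {VERB}; 10:shux {NOUN}.
If word 1 were ADV, no tagging could satisfy rule 4; so word 1 is VERB.
If word 2 were ADJ, no tagging could satisfy rule 4; so word 2 is VERB.
If word 4 were ADV, no tagging could satisfy rule 4; so word 4 is VERB.
If word 5 were ADV, no tagging could satisfy rule 3; so word 5 is ADJ.
If word 3 were ADV, no tagging could satisfy rule 1; so word 3 is ADJ.
The only consistent sequence is: VERB VERB ADJ VERB ADJ ADV NOUN NOUN VERB NOUN.
Checking: rule 1 ok; rule 2 ok; rule 3 ok; rule 4 ok; rule 5 ok.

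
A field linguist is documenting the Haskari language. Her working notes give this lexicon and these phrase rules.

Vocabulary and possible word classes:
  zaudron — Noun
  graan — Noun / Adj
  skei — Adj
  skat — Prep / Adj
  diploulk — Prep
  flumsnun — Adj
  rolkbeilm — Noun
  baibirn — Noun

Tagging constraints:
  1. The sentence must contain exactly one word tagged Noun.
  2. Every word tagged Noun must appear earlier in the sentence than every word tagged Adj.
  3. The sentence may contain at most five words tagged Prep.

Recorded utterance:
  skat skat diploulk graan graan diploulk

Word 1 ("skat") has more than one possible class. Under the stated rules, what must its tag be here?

Candidates per position — 1:skat {Prep,Adj}; 2:skat {Prep,Adj}; 3:diploulk {Prep}; 4:graan {Noun,Adj}; 5:graan {Noun,Adj}; 6:diploulk {Prep}.
Position 1: the remaining choice is settled jointly with positions 2, 4, 5 — only Prep at position 1 is part of a tagging that satisfies every rule.
The unique satisfying tagging is: Prep Prep Prep Noun Adj Prep.
Check: rule 1 ok; rule 2 ok; rule 3 ok.

Prep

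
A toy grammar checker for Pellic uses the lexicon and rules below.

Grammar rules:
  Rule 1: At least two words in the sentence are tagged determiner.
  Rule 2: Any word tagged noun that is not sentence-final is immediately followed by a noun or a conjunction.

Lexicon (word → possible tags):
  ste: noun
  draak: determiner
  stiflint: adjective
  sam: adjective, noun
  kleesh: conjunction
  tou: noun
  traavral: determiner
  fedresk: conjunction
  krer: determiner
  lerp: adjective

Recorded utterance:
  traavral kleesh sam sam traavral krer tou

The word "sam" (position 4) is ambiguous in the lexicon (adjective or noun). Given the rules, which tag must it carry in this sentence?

Candidates per position — 1:traavral {determiner}; 2:kleesh {conjunction}; 3:sam {adjective,noun}; 4:sam {adjective,noun}; 5:traavral {determiner}; 6:krer {determiner}; 7:tou {noun}.
At position 3, choosing noun makes rule 2 impossible to satisfy; hence adjective.
At position 4, choosing noun makes rule 2 impossible to satisfy; hence adjective.
So the tagging must be: determiner conjunction adjective adjective determiner determiner noun.
Verifying each rule — rule 1 holds; rule 2 holds.

adjective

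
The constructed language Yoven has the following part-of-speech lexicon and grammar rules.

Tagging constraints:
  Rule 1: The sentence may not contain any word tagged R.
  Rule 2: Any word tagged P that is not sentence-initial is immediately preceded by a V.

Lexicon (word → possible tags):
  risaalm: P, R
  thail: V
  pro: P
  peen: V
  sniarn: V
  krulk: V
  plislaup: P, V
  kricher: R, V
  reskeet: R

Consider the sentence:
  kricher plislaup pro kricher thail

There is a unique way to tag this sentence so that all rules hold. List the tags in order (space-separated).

V V P V V

Candidates per position — 1:kricher {R,V}; 2:plislaup {P,V}; 3:pro {P}; 4:kricher {R,V}; 5:thail {V}.
At position 1, choosing R makes rule 1 impossible to satisfy; hence V.
At position 2, choosing P makes rule 2 impossible to satisfy; hence V.
At position 4, choosing R makes rule 1 impossible to satisfy; hence V.
The unique satisfying tagging is: V V P V V.
Rule-by-rule: rule 1 holds; rule 2 holds.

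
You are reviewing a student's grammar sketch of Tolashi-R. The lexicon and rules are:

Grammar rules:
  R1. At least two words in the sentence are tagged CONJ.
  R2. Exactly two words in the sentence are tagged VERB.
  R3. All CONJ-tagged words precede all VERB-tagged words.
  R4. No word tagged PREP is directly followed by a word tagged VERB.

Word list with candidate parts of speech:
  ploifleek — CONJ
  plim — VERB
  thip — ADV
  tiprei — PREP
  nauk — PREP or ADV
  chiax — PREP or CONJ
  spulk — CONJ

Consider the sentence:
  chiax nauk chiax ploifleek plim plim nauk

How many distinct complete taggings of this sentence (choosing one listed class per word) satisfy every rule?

12

Candidates per position — 1:chiax {PREP,CONJ}; 2:nauk {PREP,ADV}; 3:chiax {PREP,CONJ}; 4:ploifleek {CONJ}; 5:plim {VERB}; 6:plim {VERB}; 7:nauk {PREP,ADV}.
There are 16 candidate sequences in total.
Checking each against the rules leaves 12 sequences.
Count = 12.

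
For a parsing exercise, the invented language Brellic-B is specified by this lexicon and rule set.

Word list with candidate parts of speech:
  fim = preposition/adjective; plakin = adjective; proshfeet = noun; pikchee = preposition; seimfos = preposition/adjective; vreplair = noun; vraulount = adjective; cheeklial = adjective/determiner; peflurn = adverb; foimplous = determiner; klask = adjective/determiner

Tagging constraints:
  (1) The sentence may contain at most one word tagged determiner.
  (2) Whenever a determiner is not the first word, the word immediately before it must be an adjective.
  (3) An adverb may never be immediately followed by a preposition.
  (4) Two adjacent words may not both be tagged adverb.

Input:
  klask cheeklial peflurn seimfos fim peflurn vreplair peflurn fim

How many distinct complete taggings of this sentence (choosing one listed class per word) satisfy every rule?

6

Candidates per position — 1:klask {adjective,determiner}; 2:cheeklial {adjective,determiner}; 3:peflurn {adverb}; 4:seimfos {preposition,adjective}; 5:fim {preposition,adjective}; 6:peflurn {adverb}; 7:vreplair {noun}; 8:peflurn {adverb}; 9:fim {preposition,adjective}.
There are 32 candidate sequences in total.
Checking each against the rules leaves 6 sequences.
Count = 6.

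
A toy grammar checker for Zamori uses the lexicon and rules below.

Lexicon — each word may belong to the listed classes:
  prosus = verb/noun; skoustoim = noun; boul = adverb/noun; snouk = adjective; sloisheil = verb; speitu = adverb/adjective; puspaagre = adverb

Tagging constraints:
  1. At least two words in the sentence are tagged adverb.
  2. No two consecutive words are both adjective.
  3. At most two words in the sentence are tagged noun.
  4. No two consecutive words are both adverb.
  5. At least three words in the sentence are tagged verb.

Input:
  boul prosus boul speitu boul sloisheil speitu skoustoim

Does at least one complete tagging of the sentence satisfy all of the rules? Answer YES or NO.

NO

Candidates per position — 1:boul {adverb,noun}; 2:prosus {verb,noun}; 3:boul {adverb,noun}; 4:speitu {adverb,adjective}; 5:boul {adverb,noun}; 6:sloisheil {verb}; 7:speitu {adverb,adjective}; 8:skoustoim {noun}.
Rule 5 cannot be satisfied by any choice of tags from the lexicon.
So there is no consistent tagging.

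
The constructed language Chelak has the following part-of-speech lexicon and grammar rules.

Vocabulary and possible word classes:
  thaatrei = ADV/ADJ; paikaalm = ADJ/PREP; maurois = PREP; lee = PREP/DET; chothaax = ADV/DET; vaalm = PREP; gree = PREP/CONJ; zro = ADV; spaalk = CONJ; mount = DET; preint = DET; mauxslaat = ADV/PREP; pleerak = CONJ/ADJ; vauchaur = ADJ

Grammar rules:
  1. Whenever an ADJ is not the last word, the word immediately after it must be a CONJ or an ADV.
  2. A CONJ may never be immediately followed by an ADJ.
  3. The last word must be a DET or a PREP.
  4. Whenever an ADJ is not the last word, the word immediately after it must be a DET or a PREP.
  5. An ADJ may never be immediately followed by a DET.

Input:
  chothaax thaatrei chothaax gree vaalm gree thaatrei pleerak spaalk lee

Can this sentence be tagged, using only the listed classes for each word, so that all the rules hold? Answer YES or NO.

YES

Candidates per position — 1:chothaax {ADV,DET}; 2:thaatrei {ADV,ADJ}; 3:chothaax {ADV,DET}; 4:gree {PREP,CONJ}; 5:vaalm {PREP}; 6:gree {PREP,CONJ}; 7:thaatrei {ADV,ADJ}; 8:pleerak {CONJ,ADJ}; 9:spaalk {CONJ}; 10:lee {PREP,DET}.
One satisfying assignment: DET ADV ADV PREP PREP CONJ ADV CONJ CONJ DET.
Verifying each rule — rule 1 ok; rule 2 ok; rule 3 ok; rule 4 ok; rule 5 ok.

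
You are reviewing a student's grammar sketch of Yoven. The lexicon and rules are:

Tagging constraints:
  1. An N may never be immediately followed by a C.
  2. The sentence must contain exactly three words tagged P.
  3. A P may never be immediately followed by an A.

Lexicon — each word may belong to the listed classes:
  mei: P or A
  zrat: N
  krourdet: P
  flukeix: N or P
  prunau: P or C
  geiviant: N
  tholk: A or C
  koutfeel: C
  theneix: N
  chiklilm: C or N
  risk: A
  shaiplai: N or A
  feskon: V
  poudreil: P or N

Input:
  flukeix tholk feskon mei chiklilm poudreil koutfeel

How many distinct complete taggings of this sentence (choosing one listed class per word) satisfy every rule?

2

Candidates per position — 1:flukeix {N,P}; 2:tholk {A,C}; 3:feskon {V}; 4:mei {P,A}; 5:chiklilm {C,N}; 6:poudreil {P,N}; 7:koutfeel {C}.
There are 32 candidate sequences in total.
The sequences that satisfy every rule: P C V P C P C; P C V P N P C.
Count = 2.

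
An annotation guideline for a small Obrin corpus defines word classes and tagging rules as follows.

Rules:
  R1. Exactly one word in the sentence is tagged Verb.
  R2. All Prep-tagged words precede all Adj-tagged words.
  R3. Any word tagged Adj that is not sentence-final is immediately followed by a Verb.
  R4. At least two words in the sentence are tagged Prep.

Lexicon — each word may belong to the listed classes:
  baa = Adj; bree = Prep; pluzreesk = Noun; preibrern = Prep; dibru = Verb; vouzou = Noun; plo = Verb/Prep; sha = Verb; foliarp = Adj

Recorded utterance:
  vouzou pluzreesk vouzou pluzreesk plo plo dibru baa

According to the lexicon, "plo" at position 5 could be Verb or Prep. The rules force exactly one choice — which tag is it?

Prep

Candidates per position — 1:vouzou {Noun}; 2:pluzreesk {Noun}; 3:vouzou {Noun}; 4:pluzreesk {Noun}; 5:plo {Verb,Prep}; 6:plo {Verb,Prep}; 7:dibru {Verb}; 8:baa {Adj}.
Position 5: tagging it Verb would leave rule 1 unsatisfiable, so it must be Prep.
Position 6: tagging it Verb would leave rule 1 unsatisfiable, so it must be Prep.
The only consistent sequence is: Noun Noun Noun Noun Prep Prep Verb Adj.
Check: rule 1 holds; rule 2 holds; rule 3 holds; rule 4 holds.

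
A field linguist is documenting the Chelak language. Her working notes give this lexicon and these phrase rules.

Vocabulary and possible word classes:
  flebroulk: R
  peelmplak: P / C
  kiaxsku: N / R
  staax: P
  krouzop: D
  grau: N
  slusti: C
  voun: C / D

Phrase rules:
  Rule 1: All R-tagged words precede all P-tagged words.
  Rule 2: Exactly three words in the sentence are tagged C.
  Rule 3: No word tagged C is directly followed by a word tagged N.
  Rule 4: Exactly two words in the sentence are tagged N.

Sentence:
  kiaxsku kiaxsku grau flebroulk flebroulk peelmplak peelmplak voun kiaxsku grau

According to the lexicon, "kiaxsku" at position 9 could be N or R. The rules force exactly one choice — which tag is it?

Candidates per position — 1:kiaxsku {N,R}; 2:kiaxsku {N,R}; 3:grau {N}; 4:flebroulk {R}; 5:flebroulk {R}; 6:peelmplak {P,C}; 7:peelmplak {P,C}; 8:voun {C,D}; 9:kiaxsku {N,R}; 10:grau {N}.
Position 1: N is ruled out by rule 4; that leaves R.
Position 2: N is ruled out by rule 4; that leaves R.
Position 6: P is ruled out by rule 2; that leaves C.
Position 7: P is ruled out by rule 2; that leaves C.
Position 8: D is ruled out by rule 2; that leaves C.
Position 9: N is ruled out by rule 3; that leaves R.
So the tagging must be: R R N R R C C C R N.
Rule-by-rule: rule 1 holds; rule 2 holds; rule 3 holds; rule 4 holds.

R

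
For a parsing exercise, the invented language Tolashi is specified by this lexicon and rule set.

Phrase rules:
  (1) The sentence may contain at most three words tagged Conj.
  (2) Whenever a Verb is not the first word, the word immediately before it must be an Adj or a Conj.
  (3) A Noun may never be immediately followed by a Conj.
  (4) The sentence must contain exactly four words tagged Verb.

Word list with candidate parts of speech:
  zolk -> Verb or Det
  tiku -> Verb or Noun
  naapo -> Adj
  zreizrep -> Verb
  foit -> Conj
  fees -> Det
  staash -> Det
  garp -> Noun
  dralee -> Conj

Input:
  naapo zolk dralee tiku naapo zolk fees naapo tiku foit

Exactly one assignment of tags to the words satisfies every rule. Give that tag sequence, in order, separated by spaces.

Candidates per position — 1:naapo {Adj}; 2:zolk {Verb,Det}; 3:dralee {Conj}; 4:tiku {Verb,Noun}; 5:naapo {Adj}; 6:zolk {Verb,Det}; 7:fees {Det}; 8:naapo {Adj}; 9:tiku {Verb,Noun}; 10:foit {Conj}.
Position 2: Det is ruled out by rule 4; that leaves Verb.
Position 4: Noun is ruled out by rule 4; that leaves Verb.
Position 6: Det is ruled out by rule 4; that leaves Verb.
Position 9: Noun is ruled out by rule 3; that leaves Verb.
The only consistent sequence is: Adj Verb Conj Verb Adj Verb Det Adj Verb Conj.
Check: rule 1 holds; rule 2 holds; rule 3 holds; rule 4 holds.

Adj Verb Conj Verb Adj Verb Det Adj Verb Conj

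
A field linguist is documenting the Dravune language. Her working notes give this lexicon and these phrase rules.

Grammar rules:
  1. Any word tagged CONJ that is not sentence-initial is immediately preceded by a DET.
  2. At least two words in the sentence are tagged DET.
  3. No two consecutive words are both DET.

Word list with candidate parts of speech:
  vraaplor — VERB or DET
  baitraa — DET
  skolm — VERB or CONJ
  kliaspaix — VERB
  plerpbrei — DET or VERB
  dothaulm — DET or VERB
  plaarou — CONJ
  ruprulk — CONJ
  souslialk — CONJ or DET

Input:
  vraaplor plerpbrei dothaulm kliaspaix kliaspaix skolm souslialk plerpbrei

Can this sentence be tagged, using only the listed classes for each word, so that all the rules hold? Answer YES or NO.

YES

Candidates per position — 1:vraaplor {VERB,DET}; 2:plerpbrei {DET,VERB}; 3:dothaulm {DET,VERB}; 4:kliaspaix {VERB}; 5:kliaspaix {VERB}; 6:skolm {VERB,CONJ}; 7:souslialk {CONJ,DET}; 8:plerpbrei {DET,VERB}.
One satisfying assignment: VERB DET VERB VERB VERB VERB DET VERB.
Checking: rule 1 satisfied; rule 2 satisfied; rule 3 satisfied.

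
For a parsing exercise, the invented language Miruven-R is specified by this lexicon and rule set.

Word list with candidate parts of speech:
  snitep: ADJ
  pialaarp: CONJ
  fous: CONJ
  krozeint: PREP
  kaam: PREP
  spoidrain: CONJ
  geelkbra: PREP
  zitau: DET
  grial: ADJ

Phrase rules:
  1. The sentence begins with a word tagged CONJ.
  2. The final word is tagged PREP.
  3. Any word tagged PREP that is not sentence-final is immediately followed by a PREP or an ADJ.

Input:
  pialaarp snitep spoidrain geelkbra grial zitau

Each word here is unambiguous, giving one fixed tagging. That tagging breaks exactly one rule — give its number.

Fixed tagging: CONJ ADJ CONJ PREP ADJ DET.
Rule check: R1 pass, R2 fail, R3 pass.
Only rule 2 fails.

2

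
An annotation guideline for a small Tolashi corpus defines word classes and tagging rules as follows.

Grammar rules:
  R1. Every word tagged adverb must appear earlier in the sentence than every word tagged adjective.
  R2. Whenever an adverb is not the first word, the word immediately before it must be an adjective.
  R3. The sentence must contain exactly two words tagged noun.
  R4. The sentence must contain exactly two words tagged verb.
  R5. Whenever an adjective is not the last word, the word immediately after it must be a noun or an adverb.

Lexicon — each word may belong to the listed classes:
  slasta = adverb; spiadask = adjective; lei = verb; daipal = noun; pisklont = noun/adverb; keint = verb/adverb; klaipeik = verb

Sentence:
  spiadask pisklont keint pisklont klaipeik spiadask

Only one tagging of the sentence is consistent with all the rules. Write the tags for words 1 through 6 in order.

adjective noun verb noun verb adjective

Candidates per position — 1:spiadask {adjective}; 2:pisklont {noun,adverb}; 3:keint {verb,adverb}; 4:pisklont {noun,adverb}; 5:klaipeik {verb}; 6:spiadask {adjective}.
Position 2: adverb is ruled out by rule 1; that leaves noun.
Position 3: adverb is ruled out by rule 1; that leaves verb.
Position 4: adverb is ruled out by rule 1; that leaves noun.
So the tagging must be: adjective noun verb noun verb adjective.
Rule-by-rule: rule 1 ok; rule 2 ok; rule 3 ok; rule 4 ok; rule 5 ok.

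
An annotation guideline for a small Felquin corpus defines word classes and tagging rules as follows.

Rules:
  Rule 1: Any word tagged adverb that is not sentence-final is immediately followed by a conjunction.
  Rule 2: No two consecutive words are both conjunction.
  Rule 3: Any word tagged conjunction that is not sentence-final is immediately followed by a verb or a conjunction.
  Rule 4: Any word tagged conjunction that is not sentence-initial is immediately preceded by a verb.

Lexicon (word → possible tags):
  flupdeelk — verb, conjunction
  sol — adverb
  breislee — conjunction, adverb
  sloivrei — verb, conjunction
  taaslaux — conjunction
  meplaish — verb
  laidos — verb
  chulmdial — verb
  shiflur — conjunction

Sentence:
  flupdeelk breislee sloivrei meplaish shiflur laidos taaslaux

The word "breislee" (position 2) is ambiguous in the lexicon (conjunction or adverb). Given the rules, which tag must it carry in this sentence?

conjunction

Candidates per position — 1:flupdeelk {verb,conjunction}; 2:breislee {conjunction,adverb}; 3:sloivrei {verb,conjunction}; 4:meplaish {verb}; 5:shiflur {conjunction}; 6:laidos {verb}; 7:taaslaux {conjunction}.
Position 3: tagging it conjunction would leave rule 4 unsatisfiable, so it must be verb.
Position 2: tagging it adverb would leave rule 1 unsatisfiable, so it must be conjunction.
Position 1: tagging it conjunction would leave rule 2 unsatisfiable, so it must be verb.
The unique satisfying tagging is: verb conjunction verb verb conjunction verb conjunction.
Verifying each rule — rule 1 ✓; rule 2 ✓; rule 3 ✓; rule 4 ✓.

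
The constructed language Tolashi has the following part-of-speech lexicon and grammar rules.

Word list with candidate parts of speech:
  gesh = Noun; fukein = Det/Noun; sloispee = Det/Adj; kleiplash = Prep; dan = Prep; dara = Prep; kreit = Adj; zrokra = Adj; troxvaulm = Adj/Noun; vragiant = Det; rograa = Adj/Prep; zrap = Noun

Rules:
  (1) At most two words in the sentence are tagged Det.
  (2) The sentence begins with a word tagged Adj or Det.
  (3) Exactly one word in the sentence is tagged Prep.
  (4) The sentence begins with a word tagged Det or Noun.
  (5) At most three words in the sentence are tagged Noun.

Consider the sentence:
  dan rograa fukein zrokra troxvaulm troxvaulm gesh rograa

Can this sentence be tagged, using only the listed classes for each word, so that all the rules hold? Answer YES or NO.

NO

Candidates per position — 1:dan {Prep}; 2:rograa {Adj,Prep}; 3:fukein {Det,Noun}; 4:zrokra {Adj}; 5:troxvaulm {Adj,Noun}; 6:troxvaulm {Adj,Noun}; 7:gesh {Noun}; 8:rograa {Adj,Prep}.
Rule 2 cannot be satisfied by any choice of tags from the lexicon.
So there is no consistent tagging.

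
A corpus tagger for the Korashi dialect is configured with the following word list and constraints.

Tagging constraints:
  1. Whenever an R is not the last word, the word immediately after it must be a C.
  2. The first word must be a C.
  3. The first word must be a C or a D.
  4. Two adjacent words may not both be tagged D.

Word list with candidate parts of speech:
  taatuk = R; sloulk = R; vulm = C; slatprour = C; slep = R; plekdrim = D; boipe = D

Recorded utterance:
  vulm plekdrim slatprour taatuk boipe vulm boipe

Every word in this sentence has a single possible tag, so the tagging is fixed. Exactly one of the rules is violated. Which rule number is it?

1

Fixed tagging: C D C R D C D.
Checking each rule: R1 fails, R2 ok, R3 ok, R4 ok.
Only rule 1 fails.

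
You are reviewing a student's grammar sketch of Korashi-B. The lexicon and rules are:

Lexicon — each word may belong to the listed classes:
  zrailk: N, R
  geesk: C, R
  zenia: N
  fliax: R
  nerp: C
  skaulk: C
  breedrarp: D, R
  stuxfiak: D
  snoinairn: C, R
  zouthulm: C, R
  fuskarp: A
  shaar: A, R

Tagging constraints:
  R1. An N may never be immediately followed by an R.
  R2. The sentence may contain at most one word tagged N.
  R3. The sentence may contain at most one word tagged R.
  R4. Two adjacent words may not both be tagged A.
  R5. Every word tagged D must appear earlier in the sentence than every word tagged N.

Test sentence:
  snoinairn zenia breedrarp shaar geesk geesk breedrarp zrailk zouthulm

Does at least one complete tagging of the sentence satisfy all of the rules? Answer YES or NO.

Candidates per position — 1:snoinairn {C,R}; 2:zenia {N}; 3:breedrarp {D,R}; 4:shaar {A,R}; 5:geesk {C,R}; 6:geesk {C,R}; 7:breedrarp {D,R}; 8:zrailk {N,R}; 9:zouthulm {C,R}.
Every candidate sequence violates at least one rule; no consistent tagging exists.

NO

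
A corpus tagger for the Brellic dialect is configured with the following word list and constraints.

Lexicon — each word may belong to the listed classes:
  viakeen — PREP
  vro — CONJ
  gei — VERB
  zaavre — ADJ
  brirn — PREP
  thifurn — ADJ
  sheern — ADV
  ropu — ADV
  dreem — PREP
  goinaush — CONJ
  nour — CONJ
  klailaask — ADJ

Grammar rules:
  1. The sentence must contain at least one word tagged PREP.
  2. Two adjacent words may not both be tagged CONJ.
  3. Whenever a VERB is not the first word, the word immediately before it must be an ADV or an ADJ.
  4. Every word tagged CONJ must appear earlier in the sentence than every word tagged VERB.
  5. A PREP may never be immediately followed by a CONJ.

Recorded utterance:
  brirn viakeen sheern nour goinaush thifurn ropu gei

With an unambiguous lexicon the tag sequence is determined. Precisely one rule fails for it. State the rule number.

2

Fixed tagging: PREP PREP ADV CONJ CONJ ADJ ADV VERB.
Checking each rule: R1 ✓, R2 ✗, R3 ✓, R4 ✓, R5 ✓.
Only rule 2 fails.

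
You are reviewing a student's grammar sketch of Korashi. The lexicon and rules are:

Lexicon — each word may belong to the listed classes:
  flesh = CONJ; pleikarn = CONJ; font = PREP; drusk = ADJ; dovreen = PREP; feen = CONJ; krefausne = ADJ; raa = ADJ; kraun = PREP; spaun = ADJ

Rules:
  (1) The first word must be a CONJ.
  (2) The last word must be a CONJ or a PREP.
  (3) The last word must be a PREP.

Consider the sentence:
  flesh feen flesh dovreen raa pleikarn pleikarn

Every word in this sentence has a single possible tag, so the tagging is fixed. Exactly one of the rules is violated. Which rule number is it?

3

Fixed tagging: CONJ CONJ CONJ PREP ADJ CONJ CONJ.
Rule check: R1 ok, R2 ok, R3 fails.
Only rule 3 fails.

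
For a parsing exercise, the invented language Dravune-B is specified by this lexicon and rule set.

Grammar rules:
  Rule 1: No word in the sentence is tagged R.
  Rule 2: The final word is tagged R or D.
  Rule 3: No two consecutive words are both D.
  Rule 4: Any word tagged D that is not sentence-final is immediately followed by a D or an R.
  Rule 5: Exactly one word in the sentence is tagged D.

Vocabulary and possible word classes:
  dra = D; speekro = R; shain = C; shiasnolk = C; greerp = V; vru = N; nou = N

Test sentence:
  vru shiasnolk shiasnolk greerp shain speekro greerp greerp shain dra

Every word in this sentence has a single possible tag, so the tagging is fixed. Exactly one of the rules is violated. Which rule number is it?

1

Fixed tagging: N C C V C R V V C D.
Checking each rule: R1 fails, R2 ok, R3 ok, R4 ok, R5 ok.
Only rule 1 fails.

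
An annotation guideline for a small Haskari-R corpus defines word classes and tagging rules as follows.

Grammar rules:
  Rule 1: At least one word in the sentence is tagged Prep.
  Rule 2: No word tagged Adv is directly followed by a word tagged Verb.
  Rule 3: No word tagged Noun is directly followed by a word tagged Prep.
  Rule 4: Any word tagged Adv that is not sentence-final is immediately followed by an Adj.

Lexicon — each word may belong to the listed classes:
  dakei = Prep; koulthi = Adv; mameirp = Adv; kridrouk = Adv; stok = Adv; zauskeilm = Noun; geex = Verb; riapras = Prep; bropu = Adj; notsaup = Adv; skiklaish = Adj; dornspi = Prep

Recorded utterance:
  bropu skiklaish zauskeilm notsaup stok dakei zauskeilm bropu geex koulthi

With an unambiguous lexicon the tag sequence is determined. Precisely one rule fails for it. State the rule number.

Fixed tagging: Adj Adj Noun Adv Adv Prep Noun Adj Verb Adv.
Rule check: R1 pass, R2 pass, R3 pass, R4 fail.
Only rule 4 fails.

4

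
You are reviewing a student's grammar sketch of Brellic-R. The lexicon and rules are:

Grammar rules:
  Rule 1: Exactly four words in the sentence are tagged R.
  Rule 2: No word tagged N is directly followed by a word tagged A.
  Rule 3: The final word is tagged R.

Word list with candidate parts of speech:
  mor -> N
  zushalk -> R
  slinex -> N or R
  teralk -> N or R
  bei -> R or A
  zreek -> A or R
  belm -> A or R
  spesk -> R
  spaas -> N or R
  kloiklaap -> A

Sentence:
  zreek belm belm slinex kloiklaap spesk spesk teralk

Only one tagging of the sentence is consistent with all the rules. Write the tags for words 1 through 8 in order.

A A A R A R R R

Candidates per position — 1:zreek {A,R}; 2:belm {A,R}; 3:belm {A,R}; 4:slinex {N,R}; 5:kloiklaap {A}; 6:spesk {R}; 7:spesk {R}; 8:teralk {N,R}.
Position 4: N is ruled out by rule 2; that leaves R.
Position 8: N is ruled out by rule 3; that leaves R.
Position 1: R is ruled out by rule 1; that leaves A.
Position 2: R is ruled out by rule 1; that leaves A.
Position 3: R is ruled out by rule 1; that leaves A.
The only consistent sequence is: A A A R A R R R.
Checking: rule 1 ok; rule 2 ok; rule 3 ok.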